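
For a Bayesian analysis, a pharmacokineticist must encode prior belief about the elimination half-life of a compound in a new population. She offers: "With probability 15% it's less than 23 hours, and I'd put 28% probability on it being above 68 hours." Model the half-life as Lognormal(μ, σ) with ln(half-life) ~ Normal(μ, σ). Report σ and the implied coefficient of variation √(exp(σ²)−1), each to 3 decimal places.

σ ≈ 0.669, CV ≈ 0.752

If T ~ Lognormal(μ,σ) then ln T ~ Normal(μ,σ), so the p-quantile of ln T is μ + z_p·σ.
ln(23) = 3.135 and ln(68) = 4.22; z_{0.15} = -1.036, z_{0.72} = 0.5828.
σ = (4.22 − 3.135)/(0.5828 − (-1.036)) = 0.669.
μ = 3.135 − (-1.036)·0.669 = 3.829.
CV = √(exp(σ²)−1) = √(exp(0.4482)−1) = 0.752.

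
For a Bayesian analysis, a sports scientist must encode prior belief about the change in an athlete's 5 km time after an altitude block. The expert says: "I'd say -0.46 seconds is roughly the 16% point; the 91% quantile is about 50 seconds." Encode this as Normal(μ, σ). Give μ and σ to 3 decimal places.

For Normal(μ,σ), the p-quantile is μ + z_p·σ. Here z_{0.16} = -0.9945, z_{0.91} = 1.341.
So -0.46 = μ − 0.9945σ and 50 = μ + 1.341σ.
Subtracting: σ = (50 − -0.46)/(1.341 − (-0.9945)) = 21.608.
Then μ = -0.46 − (-0.9945)·21.608 = 21.029.

μ = 21.029, σ = 21.608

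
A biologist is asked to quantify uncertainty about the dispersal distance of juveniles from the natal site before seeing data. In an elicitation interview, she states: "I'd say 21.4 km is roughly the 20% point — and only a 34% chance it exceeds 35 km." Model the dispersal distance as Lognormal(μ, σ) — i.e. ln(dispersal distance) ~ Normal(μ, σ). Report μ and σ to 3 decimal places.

If T ~ Lognormal(μ,σ) then ln T ~ Normal(μ,σ), so the p-quantile of ln T is μ + z_p·σ.
ln(21.4) = 3.063 and ln(35) = 3.555; z_{0.2} = -0.8416, z_{0.66} = 0.4125.
σ = (3.555 − 3.063)/(0.4125 − (-0.8416)) = 0.392.
μ = 3.063 − (-0.8416)·0.392 = 3.394.

μ ≈ 3.394, σ ≈ 0.392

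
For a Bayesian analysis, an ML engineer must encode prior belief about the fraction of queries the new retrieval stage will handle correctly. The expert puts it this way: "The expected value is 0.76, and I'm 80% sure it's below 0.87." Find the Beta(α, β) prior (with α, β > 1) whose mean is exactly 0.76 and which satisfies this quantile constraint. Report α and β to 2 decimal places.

With mean 0.76 fixed, write α = 0.76s, β = 0.24s where s = α+β.
Need P(θ < 0.87) = 0.8 under Beta(0.76s, 0.24s). Normal approximation: (q−m)/√(m(1−m)/s) ≈ z_{0.8} = 0.842, so s ≈ 0.76·0.24·(0.842)²/(0.87−0.76)² = 10.7.
At s = 10.7: P(θ<0.87) ≈ 0.795. Adjusting to match 0.8 gives s ≈ 11.03.
So α = 0.76·11.03 ≈ 8.38, β = 0.24·11.03 ≈ 2.65.

α ≈ 8.38, β ≈ 2.65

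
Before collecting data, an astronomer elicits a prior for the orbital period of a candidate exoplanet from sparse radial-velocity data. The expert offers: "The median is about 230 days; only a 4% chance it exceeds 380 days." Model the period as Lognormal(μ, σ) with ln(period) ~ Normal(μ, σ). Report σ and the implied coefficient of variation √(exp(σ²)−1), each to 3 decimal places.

σ ≈ 0.287, CV ≈ 0.293

If T ~ Lognormal(μ,σ) then ln T ~ Normal(μ,σ), so the p-quantile of ln T is μ + z_p·σ.
ln(230) = 5.438 and ln(380) = 5.94; z_{0.5} = 0, z_{0.96} = 1.751.
σ = (5.94 − 5.438)/(1.751 − (0)) = 0.287.
μ = 5.438 − (0)·0.287 = 5.438.
CV = √(exp(σ²)−1) = √(exp(0.0823)−1) = 0.293.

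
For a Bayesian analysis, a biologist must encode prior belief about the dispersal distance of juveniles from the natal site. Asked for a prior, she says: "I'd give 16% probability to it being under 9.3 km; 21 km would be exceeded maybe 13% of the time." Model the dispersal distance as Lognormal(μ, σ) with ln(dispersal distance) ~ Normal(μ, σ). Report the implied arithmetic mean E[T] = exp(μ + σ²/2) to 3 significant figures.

E[T] ≈ 14.7 km

If T ~ Lognormal(μ,σ) then ln T ~ Normal(μ,σ), so the p-quantile of ln T is μ + z_p·σ.
ln(9.3) = 2.23 and ln(21) = 3.045; z_{0.16} = -0.9945, z_{0.87} = 1.126.
σ = (3.045 − 2.23)/(1.126 − (-0.9945)) = 0.384.
μ = 2.23 − (-0.9945)·0.384 = 2.612.
E[T] = exp(μ + σ²/2) = exp(2.612 + 0.0737) = 14.7 km.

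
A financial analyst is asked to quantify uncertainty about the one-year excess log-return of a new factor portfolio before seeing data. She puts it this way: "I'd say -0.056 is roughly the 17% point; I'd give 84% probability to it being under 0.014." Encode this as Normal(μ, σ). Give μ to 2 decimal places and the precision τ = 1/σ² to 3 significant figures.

For Normal(μ,σ), the p-quantile is μ + z_p·σ. Here z_{0.17} = -0.9542, z_{0.84} = 0.9945.
So -0.056 = μ − 0.9542σ and 0.014 = μ + 0.9945σ.
Subtracting: σ = (0.014 − -0.056)/(0.9945 − (-0.9542)) = 0.04.
Then μ = -0.056 − (-0.9542)·0.04 = -0.02.
Precision τ = 1/σ² = 1/0.03592² = 775.

μ = -0.02, τ = 775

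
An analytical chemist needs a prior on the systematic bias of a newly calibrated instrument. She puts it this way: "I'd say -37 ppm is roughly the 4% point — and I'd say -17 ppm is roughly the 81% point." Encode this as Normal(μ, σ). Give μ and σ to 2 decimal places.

For Normal(μ,σ), the p-quantile is μ + z_p·σ. Here z_{0.04} = -1.751, z_{0.81} = 0.8779.
So -37 = μ − 1.751σ and -17 = μ + 0.8779σ.
Subtracting: σ = (-17 − -37)/(0.8779 − (-1.751)) = 7.61.
Then μ = -37 − (-1.751)·7.61 = -23.68.

μ = -23.68, σ = 7.61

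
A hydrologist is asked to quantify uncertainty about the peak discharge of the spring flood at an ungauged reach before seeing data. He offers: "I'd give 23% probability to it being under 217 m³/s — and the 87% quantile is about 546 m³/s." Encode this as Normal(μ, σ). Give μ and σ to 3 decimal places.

μ = 347.322, σ = 176.385

The p-quantile of Normal(μ,σ) is μ + z_p·σ, with z_{0.23} = -0.7388 and z_{0.87} = 1.126.
Eliminate σ: μ = (z₂·x₁ − z₁·x₂)/(z₂ − z₁) = (1.126·217 − (-0.7388)·546)/1.865 = 347.322.
Then σ = (x₂ − x₁)/(z₂ − z₁) = (546 − 217)/1.865 = 176.385.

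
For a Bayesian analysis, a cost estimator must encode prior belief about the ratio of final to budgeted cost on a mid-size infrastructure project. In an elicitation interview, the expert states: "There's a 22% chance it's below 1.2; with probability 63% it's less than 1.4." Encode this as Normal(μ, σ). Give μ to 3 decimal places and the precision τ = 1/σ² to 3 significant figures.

μ = 1.340, τ = 30.5

For Normal(μ,σ), the p-quantile is μ + z_p·σ. Here z_{0.22} = -0.7722, z_{0.63} = 0.3319.
So 1.2 = μ − 0.7722σ and 1.4 = μ + 0.3319σ.
Subtracting: σ = (1.4 − 1.2)/(0.3319 − (-0.7722)) = 0.181.
Then μ = 1.2 − (-0.7722)·0.181 = 1.340.
Precision τ = 1/σ² = 1/0.1812² = 30.5.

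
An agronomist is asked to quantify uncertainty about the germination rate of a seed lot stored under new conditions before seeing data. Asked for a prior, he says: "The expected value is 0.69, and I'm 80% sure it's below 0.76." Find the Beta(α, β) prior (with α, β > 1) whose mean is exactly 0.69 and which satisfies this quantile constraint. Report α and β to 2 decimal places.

α ≈ 21.96, β ≈ 9.86

With mean 0.69 fixed, write α = 0.69s, β = 0.31s where s = α+β.
Need P(θ < 0.76) = 0.8 under Beta(0.69s, 0.31s). Normal approximation: (q−m)/√(m(1−m)/s) ≈ z_{0.8} = 0.842, so s ≈ 0.69·0.31·(0.842)²/(0.76−0.69)² = 30.9.
At s = 30.9: P(θ<0.76) ≈ 0.796. Adjusting to match 0.8 gives s ≈ 31.82.
So α = 0.69·31.82 ≈ 21.96, β = 0.31·31.82 ≈ 9.86.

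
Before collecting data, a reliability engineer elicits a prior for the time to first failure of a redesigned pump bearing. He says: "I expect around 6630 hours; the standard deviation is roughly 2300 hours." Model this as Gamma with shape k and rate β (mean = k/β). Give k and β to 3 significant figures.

k ≈ 8.31, β ≈ 0.00125

For Gamma(k, rate β): mean = k/β, variance = k/β², so CV = 1/√k.
CV = SD/mean = 2300/6630 = 0.3469, hence k = 1/CV² = 8.31.
Then β = k/mean = 8.31/6630 = 0.00125.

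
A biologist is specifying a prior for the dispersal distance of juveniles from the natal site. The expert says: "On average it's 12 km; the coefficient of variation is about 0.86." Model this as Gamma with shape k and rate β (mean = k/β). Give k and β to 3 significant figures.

k ≈ 1.35, β ≈ 0.113

For Gamma(k, rate β): mean = k/β, variance = k/β², so CV = 1/√k.
CV = 0.86, hence k = 1/CV² = 1.35.
Then β = k/mean = 1.35/12 = 0.113.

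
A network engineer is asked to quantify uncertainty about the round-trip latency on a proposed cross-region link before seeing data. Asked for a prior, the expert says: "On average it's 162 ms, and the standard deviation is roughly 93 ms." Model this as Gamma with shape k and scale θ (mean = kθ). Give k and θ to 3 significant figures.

k ≈ 3.03, θ ≈ 53.4

For Gamma(k, scale θ): mean = kθ, variance = kθ², so CV = 1/√k.
CV = SD/mean = 93/162 = 0.5741, hence k = 1/CV² = 3.03.
Then θ = mean/k = 162/3.03 = 53.4.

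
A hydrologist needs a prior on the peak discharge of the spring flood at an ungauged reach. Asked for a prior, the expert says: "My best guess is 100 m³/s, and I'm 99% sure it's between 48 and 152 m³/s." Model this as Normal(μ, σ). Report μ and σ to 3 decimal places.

μ = 100.000, σ = 20.188

A symmetric 99% interval runs μ ± z·σ with z = 2.576.
Half-width = 52, so σ = 52/2.576 = 20.188.
μ is the stated best guess, 100.000.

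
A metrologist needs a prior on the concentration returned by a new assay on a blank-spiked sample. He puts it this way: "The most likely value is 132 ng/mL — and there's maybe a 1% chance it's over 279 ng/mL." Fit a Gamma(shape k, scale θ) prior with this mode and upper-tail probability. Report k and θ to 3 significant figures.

k ≈ 9.68, θ ≈ 15.2

Gamma(k,θ) with k>1 has mode (k−1)θ, so θ = 132/(k−1).
Need P(X < 279) = 0.99 with θ tied to k this way. Start at k = 2, θ = 132: P(X<279) ≈ 0.624.
Too low — raise k to concentrate. Iterating converges to k ≈ 9.68.
Then θ = 132/(9.68−1) ≈ 15.2.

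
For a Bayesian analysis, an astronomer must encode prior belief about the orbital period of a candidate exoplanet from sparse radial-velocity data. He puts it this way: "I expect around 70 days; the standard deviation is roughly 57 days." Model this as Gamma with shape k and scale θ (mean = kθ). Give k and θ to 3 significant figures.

For Gamma(k, scale θ): mean = kθ, variance = kθ², so CV = 1/√k.
CV = SD/mean = 57/70 = 0.8143, hence k = 1/CV² = 1.51.
Then θ = mean/k = 70/1.51 = 46.4.

k ≈ 1.51, θ ≈ 46.4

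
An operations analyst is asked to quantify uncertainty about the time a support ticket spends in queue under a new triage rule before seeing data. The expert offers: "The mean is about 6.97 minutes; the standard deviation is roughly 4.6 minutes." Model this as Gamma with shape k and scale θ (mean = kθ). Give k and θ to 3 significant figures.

For Gamma(k, scale θ): mean = kθ, variance = kθ², so CV = 1/√k.
CV = SD/mean = 4.6/6.97 = 0.66, hence k = 1/CV² = 2.3.
Then θ = mean/k = 6.97/2.3 = 3.04.

k ≈ 2.3, θ ≈ 3.04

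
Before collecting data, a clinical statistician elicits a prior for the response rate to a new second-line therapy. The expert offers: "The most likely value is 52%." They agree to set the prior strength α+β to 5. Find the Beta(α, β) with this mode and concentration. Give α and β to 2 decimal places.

For α,β > 1 the Beta mode is (α−1)/(α+β−2). With α+β = 5, the mode is (α−1)/3.
Set (α−1)/3 = 0.52 → α = 1 + 0.52·3 = 2.56.
β = 5 − α = 2.44.

α = 2.56, β = 2.44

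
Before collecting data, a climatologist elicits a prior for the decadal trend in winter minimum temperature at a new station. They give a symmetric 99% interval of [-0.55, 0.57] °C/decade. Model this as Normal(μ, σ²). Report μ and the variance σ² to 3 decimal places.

A symmetric 99% interval runs μ ± z·σ with z = 2.576.
Half-width = 0.56, so σ = 0.56/2.576 = 0.2174 and σ² = 0.047.
μ is the interval midpoint, 0.010.

μ = 0.010, σ² = 0.047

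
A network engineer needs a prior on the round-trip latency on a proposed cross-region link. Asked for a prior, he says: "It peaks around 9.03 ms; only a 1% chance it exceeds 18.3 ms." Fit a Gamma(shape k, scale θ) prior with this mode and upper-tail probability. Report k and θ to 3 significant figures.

k ≈ 10.8, θ ≈ 0.92

Gamma(k,θ) with k>1 has mode (k−1)θ, so θ = 9.03/(k−1).
Need P(X < 18.3) = 0.99 with θ tied to k this way. Start at k = 2, θ = 9.03: P(X<18.3) ≈ 0.601.
Too low — raise k to concentrate. Iterating converges to k ≈ 10.8.
Then θ = 9.03/(10.8−1) ≈ 0.92.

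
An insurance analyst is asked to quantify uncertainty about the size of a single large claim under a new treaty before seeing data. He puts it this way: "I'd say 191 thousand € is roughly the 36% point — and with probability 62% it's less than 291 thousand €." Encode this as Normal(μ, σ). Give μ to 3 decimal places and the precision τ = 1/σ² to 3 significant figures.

The p-quantile of Normal(μ,σ) is μ + z_p·σ, with z_{0.36} = -0.3585 and z_{0.62} = 0.3055.
Eliminate σ: μ = (z₂·x₁ − z₁·x₂)/(z₂ − z₁) = (0.3055·191 − (-0.3585)·291)/0.6639 = 244.990.
Then σ = (x₂ − x₁)/(z₂ − z₁) = (291 − 191)/0.6639 = 150.616.
Precision τ = 1/σ² = 1/150.6² = 4.41e-05.

μ = 244.990, τ = 4.41e-05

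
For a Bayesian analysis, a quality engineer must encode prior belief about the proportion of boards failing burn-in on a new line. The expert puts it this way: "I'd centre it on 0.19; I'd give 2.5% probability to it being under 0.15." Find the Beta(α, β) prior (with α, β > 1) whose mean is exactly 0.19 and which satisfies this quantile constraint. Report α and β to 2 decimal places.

α ≈ 64.12, β ≈ 273.36

With mean 0.19 fixed, write α = 0.19s, β = 0.81s where s = α+β.
Need P(θ < 0.15) = 0.025 under Beta(0.19s, 0.81s). Normal approximation: (q−m)/√(m(1−m)/s) ≈ z_{0.025} = -1.96, so s ≈ 0.19·0.81·(-1.96)²/(0.15−0.19)² = 369.5.
At s = 369.5: P(θ<0.15) ≈ 0.020. Adjusting to match 0.025 gives s ≈ 337.48.
So α = 0.19·337.48 ≈ 64.12, β = 0.81·337.48 ≈ 273.36.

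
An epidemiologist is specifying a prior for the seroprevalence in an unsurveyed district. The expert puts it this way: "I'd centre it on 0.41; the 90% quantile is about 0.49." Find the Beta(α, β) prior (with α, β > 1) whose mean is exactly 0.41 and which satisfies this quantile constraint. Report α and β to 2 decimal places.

α ≈ 25.71, β ≈ 36.99

With mean 0.41 fixed, write α = 0.41s, β = 0.59s where s = α+β.
Need P(θ < 0.49) = 0.9 under Beta(0.41s, 0.59s). Normal approximation: (q−m)/√(m(1−m)/s) ≈ z_{0.9} = 1.28, so s ≈ 0.41·0.59·(1.28)²/(0.49−0.41)² = 62.1.
At s = 62.1: P(θ<0.49) ≈ 0.899. Adjusting to match 0.9 gives s ≈ 62.70.
So α = 0.41·62.70 ≈ 25.71, β = 0.59·62.70 ≈ 36.99.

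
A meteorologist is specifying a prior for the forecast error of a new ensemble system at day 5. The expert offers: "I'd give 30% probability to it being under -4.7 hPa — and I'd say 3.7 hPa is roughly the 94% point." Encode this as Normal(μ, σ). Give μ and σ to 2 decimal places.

μ = -2.58, σ = 4.04

For Normal(μ,σ), the p-quantile is μ + z_p·σ. Here z_{0.3} = -0.5244, z_{0.94} = 1.555.
So -4.7 = μ − 0.5244σ and 3.7 = μ + 1.555σ.
Subtracting: σ = (3.7 − -4.7)/(1.555 − (-0.5244)) = 4.04.
Then μ = -4.7 − (-0.5244)·4.04 = -2.58.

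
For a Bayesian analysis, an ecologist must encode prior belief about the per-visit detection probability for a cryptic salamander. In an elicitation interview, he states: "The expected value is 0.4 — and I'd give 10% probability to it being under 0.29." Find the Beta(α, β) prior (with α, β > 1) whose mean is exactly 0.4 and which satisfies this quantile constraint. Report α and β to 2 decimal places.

With mean 0.4 fixed, write α = 0.4s, β = 0.6s where s = α+β.
Need P(θ < 0.29) = 0.1 under Beta(0.4s, 0.6s). Normal approximation: (q−m)/√(m(1−m)/s) ≈ z_{0.1} = -1.28, so s ≈ 0.4·0.6·(-1.28)²/(0.29−0.4)² = 32.6.
At s = 32.6: P(θ<0.29) ≈ 0.096. Adjusting to match 0.1 gives s ≈ 31.36.
So α = 0.4·31.36 ≈ 12.54, β = 0.6·31.36 ≈ 18.82.

α ≈ 12.54, β ≈ 18.82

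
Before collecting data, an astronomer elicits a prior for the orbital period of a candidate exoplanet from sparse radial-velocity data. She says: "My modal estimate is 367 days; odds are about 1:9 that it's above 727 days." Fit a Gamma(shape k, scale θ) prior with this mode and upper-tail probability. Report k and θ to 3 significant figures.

k ≈ 5.1, θ ≈ 89.5

Gamma(k,θ) with k>1 has mode (k−1)θ, so θ = 367/(k−1).
Need P(X < 727) = 0.9 with θ tied to k this way. Start at k = 2, θ = 367: P(X<727) ≈ 0.589.
Too low — raise k to concentrate. Iterating converges to k ≈ 5.1.
Then θ = 367/(5.1−1) ≈ 89.5.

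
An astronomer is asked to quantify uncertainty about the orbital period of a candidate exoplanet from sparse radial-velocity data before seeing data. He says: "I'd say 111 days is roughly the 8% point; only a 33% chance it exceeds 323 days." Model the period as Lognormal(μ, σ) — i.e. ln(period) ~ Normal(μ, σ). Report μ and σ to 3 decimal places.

μ ≈ 5.523, σ ≈ 0.579

If T ~ Lognormal(μ,σ) then ln T ~ Normal(μ,σ), so the p-quantile of ln T is μ + z_p·σ.
ln(111) = 4.71 and ln(323) = 5.778; z_{0.08} = -1.405, z_{0.67} = 0.4399.
σ = (5.778 − 4.71)/(0.4399 − (-1.405)) = 0.579.
μ = 4.71 − (-1.405)·0.579 = 5.523.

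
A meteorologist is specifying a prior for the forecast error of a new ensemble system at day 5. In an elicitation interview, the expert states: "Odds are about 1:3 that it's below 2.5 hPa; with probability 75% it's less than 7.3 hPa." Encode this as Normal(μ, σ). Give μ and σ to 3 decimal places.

For Normal(μ,σ), the p-quantile is μ + z_p·σ. Here z_{0.25} = -0.6745, z_{0.75} = 0.6745.
So 2.5 = μ − 0.6745σ and 7.3 = μ + 0.6745σ.
Subtracting: σ = (7.3 − 2.5)/(0.6745 − (-0.6745)) = 3.558.
Then μ = 2.5 − (-0.6745)·3.558 = 4.900.

μ = 4.900, σ = 3.558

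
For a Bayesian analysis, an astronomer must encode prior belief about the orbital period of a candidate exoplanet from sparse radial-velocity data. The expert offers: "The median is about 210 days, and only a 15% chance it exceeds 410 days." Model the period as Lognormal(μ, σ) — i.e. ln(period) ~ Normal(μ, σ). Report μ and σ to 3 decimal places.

μ ≈ 5.347, σ ≈ 0.646

If T ~ Lognormal(μ,σ) then ln T ~ Normal(μ,σ), so the p-quantile of ln T is μ + z_p·σ.
ln(210) = 5.347 and ln(410) = 6.016; z_{0.5} = 0, z_{0.85} = 1.036.
σ = (6.016 − 5.347)/(1.036 − (0)) = 0.646.
μ = 5.347 − (0)·0.646 = 5.347.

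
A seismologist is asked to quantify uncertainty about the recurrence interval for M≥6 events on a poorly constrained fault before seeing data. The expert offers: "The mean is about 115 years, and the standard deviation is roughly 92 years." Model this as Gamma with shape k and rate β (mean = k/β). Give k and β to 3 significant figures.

For Gamma(k, rate β): mean = k/β, variance = k/β², so CV = 1/√k.
CV = SD/mean = 92/115 = 0.8, hence k = 1/CV² = 1.56.
Then β = k/mean = 1.56/115 = 0.0136.

k ≈ 1.56, β ≈ 0.0136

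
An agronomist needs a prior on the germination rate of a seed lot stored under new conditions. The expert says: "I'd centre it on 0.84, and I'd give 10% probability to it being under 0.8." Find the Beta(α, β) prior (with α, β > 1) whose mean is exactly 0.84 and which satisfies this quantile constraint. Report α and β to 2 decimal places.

α ≈ 120.90, β ≈ 23.03

With mean 0.84 fixed, write α = 0.84s, β = 0.16s where s = α+β.
Need P(θ < 0.8) = 0.1 under Beta(0.84s, 0.16s). Normal approximation: (q−m)/√(m(1−m)/s) ≈ z_{0.1} = -1.28, so s ≈ 0.84·0.16·(-1.28)²/(0.8−0.84)² = 138.0.
At s = 138.0: P(θ<0.8) ≈ 0.104. Adjusting to match 0.1 gives s ≈ 143.92.
So α = 0.84·143.92 ≈ 120.90, β = 0.16·143.92 ≈ 23.03.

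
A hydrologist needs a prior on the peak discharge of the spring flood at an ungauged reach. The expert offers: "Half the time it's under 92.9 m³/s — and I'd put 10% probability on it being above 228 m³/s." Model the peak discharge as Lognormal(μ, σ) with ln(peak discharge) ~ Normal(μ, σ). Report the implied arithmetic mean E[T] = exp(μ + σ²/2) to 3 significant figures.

If T ~ Lognormal(μ,σ) then ln T ~ Normal(μ,σ), so the p-quantile of ln T is μ + z_p·σ.
ln(92.9) = 4.532 and ln(228) = 5.429; z_{0.5} = 0, z_{0.9} = 1.282.
σ = (5.429 − 4.532)/(1.282 − (0)) = 0.701.
μ = 4.532 − (0)·0.701 = 4.532.
E[T] = exp(μ + σ²/2) = exp(4.532 + 0.2454) = 119 m³/s.

E[T] ≈ 119 m³/s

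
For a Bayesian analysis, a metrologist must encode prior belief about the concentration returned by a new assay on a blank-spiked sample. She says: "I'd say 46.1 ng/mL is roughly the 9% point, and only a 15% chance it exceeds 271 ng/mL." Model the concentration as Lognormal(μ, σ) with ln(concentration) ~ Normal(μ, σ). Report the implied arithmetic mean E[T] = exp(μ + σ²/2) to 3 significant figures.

If T ~ Lognormal(μ,σ) then ln T ~ Normal(μ,σ), so the p-quantile of ln T is μ + z_p·σ.
ln(46.1) = 3.831 and ln(271) = 5.602; z_{0.09} = -1.341, z_{0.85} = 1.036.
σ = (5.602 − 3.831)/(1.036 − (-1.341)) = 0.745.
μ = 3.831 − (-1.341)·0.745 = 4.830.
E[T] = exp(μ + σ²/2) = exp(4.830 + 0.2776) = 165 ng/mL.

E[T] ≈ 165 ng/mL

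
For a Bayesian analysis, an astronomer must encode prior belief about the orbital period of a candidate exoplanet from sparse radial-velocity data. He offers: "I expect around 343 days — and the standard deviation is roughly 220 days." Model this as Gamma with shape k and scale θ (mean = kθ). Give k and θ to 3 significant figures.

For Gamma(k, scale θ): mean = kθ, variance = kθ², so CV = 1/√k.
CV = SD/mean = 220/343 = 0.6414, hence k = 1/CV² = 2.43.
Then θ = mean/k = 343/2.43 = 141.

k ≈ 2.43, θ ≈ 141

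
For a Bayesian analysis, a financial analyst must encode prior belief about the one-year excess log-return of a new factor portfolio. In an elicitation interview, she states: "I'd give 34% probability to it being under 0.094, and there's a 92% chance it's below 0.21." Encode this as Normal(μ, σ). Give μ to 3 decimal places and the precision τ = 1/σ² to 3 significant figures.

μ = 0.120, τ = 245

For Normal(μ,σ), the p-quantile is μ + z_p·σ. Here z_{0.34} = -0.4125, z_{0.92} = 1.405.
So 0.094 = μ − 0.4125σ and 0.21 = μ + 1.405σ.
Subtracting: σ = (0.21 − 0.094)/(1.405 − (-0.4125)) = 0.064.
Then μ = 0.094 − (-0.4125)·0.064 = 0.120.
Precision τ = 1/σ² = 1/0.06382² = 245.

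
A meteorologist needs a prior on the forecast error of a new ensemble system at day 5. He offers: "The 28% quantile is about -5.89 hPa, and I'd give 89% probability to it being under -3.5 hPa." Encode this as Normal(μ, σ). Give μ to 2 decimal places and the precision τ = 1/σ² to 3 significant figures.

μ = -5.12, τ = 0.573

The p-quantile of Normal(μ,σ) is μ + z_p·σ, with z_{0.28} = -0.5828 and z_{0.89} = 1.227.
Eliminate σ: μ = (z₂·x₁ − z₁·x₂)/(z₂ − z₁) = (1.227·-5.89 − (-0.5828)·-3.5)/1.809 = -5.12.
Then σ = (x₂ − x₁)/(z₂ − z₁) = (-3.5 − -5.89)/1.809 = 1.32.
Precision τ = 1/σ² = 1/1.321² = 0.573.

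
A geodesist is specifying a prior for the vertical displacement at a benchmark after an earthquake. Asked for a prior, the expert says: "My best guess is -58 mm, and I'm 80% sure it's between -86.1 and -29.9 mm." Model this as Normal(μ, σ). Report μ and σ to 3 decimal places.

μ = -58.000, σ = 21.927

A symmetric 80% interval runs μ ± z·σ with z = 1.282.
Half-width = 28.1, so σ = 28.1/1.282 = 21.927.
μ is the stated best guess, -58.000.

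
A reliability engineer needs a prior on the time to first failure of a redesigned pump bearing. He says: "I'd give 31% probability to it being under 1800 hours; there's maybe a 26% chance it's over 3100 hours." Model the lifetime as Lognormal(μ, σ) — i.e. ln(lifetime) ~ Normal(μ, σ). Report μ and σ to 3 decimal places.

μ ≈ 7.732, σ ≈ 0.477

If T ~ Lognormal(μ,σ) then ln T ~ Normal(μ,σ), so the p-quantile of ln T is μ + z_p·σ.
ln(1800) = 7.496 and ln(3100) = 8.039; z_{0.31} = -0.4959, z_{0.74} = 0.6433.
σ = (8.039 − 7.496)/(0.6433 − (-0.4959)) = 0.477.
μ = 7.496 − (-0.4959)·0.477 = 7.732.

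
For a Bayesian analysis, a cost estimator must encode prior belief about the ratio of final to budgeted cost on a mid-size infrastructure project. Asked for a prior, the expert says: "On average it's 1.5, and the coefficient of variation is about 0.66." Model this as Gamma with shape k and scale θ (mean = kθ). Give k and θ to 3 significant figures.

k ≈ 2.3, θ ≈ 0.653

For Gamma(k, scale θ): mean = kθ, variance = kθ², so CV = 1/√k.
CV = 0.66, hence k = 1/CV² = 2.3.
Then θ = mean/k = 1.5/2.3 = 0.653.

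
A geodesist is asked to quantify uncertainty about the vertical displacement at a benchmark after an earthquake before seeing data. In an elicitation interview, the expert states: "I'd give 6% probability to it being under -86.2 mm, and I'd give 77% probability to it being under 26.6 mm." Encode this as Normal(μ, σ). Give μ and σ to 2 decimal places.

μ = -9.74, σ = 49.18

For Normal(μ,σ), the p-quantile is μ + z_p·σ. Here z_{0.06} = -1.555, z_{0.77} = 0.7388.
So -86.2 = μ − 1.555σ and 26.6 = μ + 0.7388σ.
Subtracting: σ = (26.6 − -86.2)/(0.7388 − (-1.555)) = 49.18.
Then μ = -86.2 − (-1.555)·49.18 = -9.74.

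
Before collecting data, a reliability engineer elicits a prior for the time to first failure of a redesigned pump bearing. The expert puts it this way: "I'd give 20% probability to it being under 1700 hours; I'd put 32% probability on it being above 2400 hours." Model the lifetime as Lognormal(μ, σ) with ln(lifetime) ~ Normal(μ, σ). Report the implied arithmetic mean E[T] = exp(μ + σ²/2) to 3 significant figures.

E[T] ≈ 2200 hours

If T ~ Lognormal(μ,σ) then ln T ~ Normal(μ,σ), so the p-quantile of ln T is μ + z_p·σ.
ln(1700) = 7.438 and ln(2400) = 7.783; z_{0.2} = -0.8416, z_{0.68} = 0.4677.
σ = (7.783 − 7.438)/(0.4677 − (-0.8416)) = 0.263.
μ = 7.438 − (-0.8416)·0.263 = 7.660.
E[T] = exp(μ + σ²/2) = exp(7.660 + 0.0347) = 2200 hours.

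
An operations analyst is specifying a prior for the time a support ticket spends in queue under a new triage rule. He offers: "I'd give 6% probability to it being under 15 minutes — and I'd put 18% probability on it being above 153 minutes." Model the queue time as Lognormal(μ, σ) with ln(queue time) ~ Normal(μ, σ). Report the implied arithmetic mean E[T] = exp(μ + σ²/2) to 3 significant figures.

If T ~ Lognormal(μ,σ) then ln T ~ Normal(μ,σ), so the p-quantile of ln T is μ + z_p·σ.
ln(15) = 2.708 and ln(153) = 5.03; z_{0.06} = -1.555, z_{0.82} = 0.9154.
σ = (5.03 − 2.708)/(0.9154 − (-1.555)) = 0.940.
μ = 2.708 − (-1.555)·0.940 = 4.170.
E[T] = exp(μ + σ²/2) = exp(4.170 + 0.4420) = 101 minutes.

E[T] ≈ 101 minutes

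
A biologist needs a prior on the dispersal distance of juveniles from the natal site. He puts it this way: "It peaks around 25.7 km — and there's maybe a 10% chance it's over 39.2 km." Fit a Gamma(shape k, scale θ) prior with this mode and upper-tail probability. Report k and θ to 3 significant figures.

Gamma(k,θ) with k>1 has mode (k−1)θ, so θ = 25.7/(k−1).
Need P(X < 39.2) = 0.9 with θ tied to k this way. Start at k = 2, θ = 25.7: P(X<39.2) ≈ 0.451.
Too low — raise k to concentrate. Iterating converges to k ≈ 11.5.
Then θ = 25.7/(11.5−1) ≈ 2.46.

k ≈ 11.5, θ ≈ 2.46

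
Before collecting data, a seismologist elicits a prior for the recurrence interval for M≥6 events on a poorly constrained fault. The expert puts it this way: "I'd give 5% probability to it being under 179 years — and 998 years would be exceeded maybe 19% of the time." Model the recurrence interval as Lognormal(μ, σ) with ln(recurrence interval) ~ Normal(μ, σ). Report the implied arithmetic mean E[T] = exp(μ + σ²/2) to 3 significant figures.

If T ~ Lognormal(μ,σ) then ln T ~ Normal(μ,σ), so the p-quantile of ln T is μ + z_p·σ.
ln(179) = 5.187 and ln(998) = 6.906; z_{0.05} = -1.645, z_{0.81} = 0.8779.
σ = (6.906 − 5.187)/(0.8779 − (-1.645)) = 0.681.
μ = 5.187 − (-1.645)·0.681 = 6.308.
E[T] = exp(μ + σ²/2) = exp(6.308 + 0.2320) = 692 years.

E[T] ≈ 692 years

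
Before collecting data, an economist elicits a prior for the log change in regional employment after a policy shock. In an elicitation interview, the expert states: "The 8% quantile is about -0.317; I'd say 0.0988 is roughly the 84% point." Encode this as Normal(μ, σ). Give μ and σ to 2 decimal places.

μ = -0.07, σ = 0.17

For Normal(μ,σ), the p-quantile is μ + z_p·σ. Here z_{0.08} = -1.405, z_{0.84} = 0.9945.
So -0.317 = μ − 1.405σ and 0.0988 = μ + 0.9945σ.
Subtracting: σ = (0.0988 − -0.317)/(0.9945 − (-1.405)) = 0.17.
Then μ = -0.317 − (-1.405)·0.17 = -0.07.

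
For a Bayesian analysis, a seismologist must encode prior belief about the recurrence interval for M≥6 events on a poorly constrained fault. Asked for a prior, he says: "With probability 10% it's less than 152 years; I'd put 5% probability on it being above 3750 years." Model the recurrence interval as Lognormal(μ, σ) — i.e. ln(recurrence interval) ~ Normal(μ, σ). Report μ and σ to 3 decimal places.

μ ≈ 6.428, σ ≈ 1.095

If T ~ Lognormal(μ,σ) then ln T ~ Normal(μ,σ), so the p-quantile of ln T is μ + z_p·σ.
ln(152) = 5.024 and ln(3750) = 8.23; z_{0.1} = -1.282, z_{0.95} = 1.645.
σ = (8.23 − 5.024)/(1.645 − (-1.282)) = 1.095.
μ = 5.024 − (-1.282)·1.095 = 6.428.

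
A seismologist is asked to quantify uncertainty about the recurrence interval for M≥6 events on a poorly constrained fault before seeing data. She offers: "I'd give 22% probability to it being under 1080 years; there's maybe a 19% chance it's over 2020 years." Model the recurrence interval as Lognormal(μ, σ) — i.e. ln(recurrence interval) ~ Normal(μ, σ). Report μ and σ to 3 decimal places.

μ ≈ 7.278, σ ≈ 0.379

If T ~ Lognormal(μ,σ) then ln T ~ Normal(μ,σ), so the p-quantile of ln T is μ + z_p·σ.
ln(1080) = 6.985 and ln(2020) = 7.611; z_{0.22} = -0.7722, z_{0.81} = 0.8779.
σ = (7.611 − 6.985)/(0.8779 − (-0.7722)) = 0.379.
μ = 6.985 − (-0.7722)·0.379 = 7.278.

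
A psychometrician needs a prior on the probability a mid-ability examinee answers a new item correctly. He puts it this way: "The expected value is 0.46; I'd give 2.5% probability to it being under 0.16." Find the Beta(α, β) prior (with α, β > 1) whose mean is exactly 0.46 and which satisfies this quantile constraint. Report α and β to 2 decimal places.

α ≈ 3.85, β ≈ 4.53

With mean 0.46 fixed, write α = 0.46s, β = 0.54s where s = α+β.
Need P(θ < 0.16) = 0.025 under Beta(0.46s, 0.54s). Normal approximation: (q−m)/√(m(1−m)/s) ≈ z_{0.025} = -1.96, so s ≈ 0.46·0.54·(-1.96)²/(0.16−0.46)² = 10.6.
At s = 10.6: P(θ<0.16) ≈ 0.013. Adjusting to match 0.025 gives s ≈ 8.38.
So α = 0.46·8.38 ≈ 3.85, β = 0.54·8.38 ≈ 4.53.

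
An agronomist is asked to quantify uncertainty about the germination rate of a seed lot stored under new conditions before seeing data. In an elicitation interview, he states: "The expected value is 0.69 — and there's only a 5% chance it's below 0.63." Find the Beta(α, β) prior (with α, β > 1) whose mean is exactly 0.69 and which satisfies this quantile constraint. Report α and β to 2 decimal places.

α ≈ 115.18, β ≈ 51.75

With mean 0.69 fixed, write α = 0.69s, β = 0.31s where s = α+β.
Need P(θ < 0.63) = 0.05 under Beta(0.69s, 0.31s). Normal approximation: (q−m)/√(m(1−m)/s) ≈ z_{0.05} = -1.64, so s ≈ 0.69·0.31·(-1.64)²/(0.63−0.69)² = 160.8.
At s = 160.8: P(θ<0.63) ≈ 0.053. Adjusting to match 0.05 gives s ≈ 166.92.
So α = 0.69·166.92 ≈ 115.18, β = 0.31·166.92 ≈ 51.75.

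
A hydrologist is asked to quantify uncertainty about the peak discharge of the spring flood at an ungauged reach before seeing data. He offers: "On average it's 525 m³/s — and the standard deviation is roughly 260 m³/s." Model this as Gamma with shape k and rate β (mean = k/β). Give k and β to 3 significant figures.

For Gamma(k, rate β): mean = k/β, variance = k/β², so CV = 1/√k.
CV = SD/mean = 260/525 = 0.4952, hence k = 1/CV² = 4.08.
Then β = k/mean = 4.08/525 = 0.00777.

k ≈ 4.08, β ≈ 0.00777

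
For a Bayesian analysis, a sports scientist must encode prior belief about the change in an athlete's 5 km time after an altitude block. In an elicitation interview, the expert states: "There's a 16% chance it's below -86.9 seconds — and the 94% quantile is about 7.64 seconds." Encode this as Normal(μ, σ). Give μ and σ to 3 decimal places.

μ = -50.020, σ = 37.086

The p-quantile of Normal(μ,σ) is μ + z_p·σ, with z_{0.16} = -0.9945 and z_{0.94} = 1.555.
Eliminate σ: μ = (z₂·x₁ − z₁·x₂)/(z₂ − z₁) = (1.555·-86.9 − (-0.9945)·7.64)/2.549 = -50.020.
Then σ = (x₂ − x₁)/(z₂ − z₁) = (7.64 − -86.9)/2.549 = 37.086.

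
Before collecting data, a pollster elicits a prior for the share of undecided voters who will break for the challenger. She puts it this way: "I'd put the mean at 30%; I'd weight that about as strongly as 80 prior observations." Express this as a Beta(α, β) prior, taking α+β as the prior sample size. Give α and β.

α = 24, β = 56

Under the effective-sample-size interpretation, Beta(α, β) has prior mean α/(α+β) and prior sample size α+β.
So α+β = 80 and α/(α+β) = 0.3, giving α = 0.3·80 = 24 and β = 80 − 24 = 56.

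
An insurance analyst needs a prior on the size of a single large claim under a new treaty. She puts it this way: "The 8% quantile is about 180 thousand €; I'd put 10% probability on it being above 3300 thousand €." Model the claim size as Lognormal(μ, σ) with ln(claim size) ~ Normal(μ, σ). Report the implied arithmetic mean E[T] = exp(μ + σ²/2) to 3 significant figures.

E[T] ≈ 1480 thousand €

If T ~ Lognormal(μ,σ) then ln T ~ Normal(μ,σ), so the p-quantile of ln T is μ + z_p·σ.
ln(180) = 5.193 and ln(3300) = 8.102; z_{0.08} = -1.405, z_{0.9} = 1.282.
σ = (8.102 − 5.193)/(1.282 − (-1.405)) = 1.083.
μ = 5.193 − (-1.405)·1.083 = 6.714.
E[T] = exp(μ + σ²/2) = exp(6.714 + 0.5861) = 1480 thousand €.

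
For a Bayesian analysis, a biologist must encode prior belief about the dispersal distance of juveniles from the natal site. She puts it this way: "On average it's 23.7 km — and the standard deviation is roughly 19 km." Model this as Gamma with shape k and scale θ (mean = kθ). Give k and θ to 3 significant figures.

For Gamma(k, scale θ): mean = kθ, variance = kθ², so CV = 1/√k.
CV = SD/mean = 19/23.7 = 0.8017, hence k = 1/CV² = 1.56.
Then θ = mean/k = 23.7/1.56 = 15.2.

k ≈ 1.56, θ ≈ 15.2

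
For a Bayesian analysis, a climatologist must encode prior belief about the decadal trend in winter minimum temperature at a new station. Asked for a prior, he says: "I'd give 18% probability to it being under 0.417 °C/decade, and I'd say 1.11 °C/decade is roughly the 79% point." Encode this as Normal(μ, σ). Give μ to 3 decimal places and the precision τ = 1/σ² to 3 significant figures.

For Normal(μ,σ), the p-quantile is μ + z_p·σ. Here z_{0.18} = -0.9154, z_{0.79} = 0.8064.
So 0.417 = μ − 0.9154σ and 1.11 = μ + 0.8064σ.
Subtracting: σ = (1.11 − 0.417)/(0.8064 − (-0.9154)) = 0.402.
Then μ = 0.417 − (-0.9154)·0.402 = 0.785.
Precision τ = 1/σ² = 1/0.4025² = 6.17.

μ = 0.785, τ = 6.17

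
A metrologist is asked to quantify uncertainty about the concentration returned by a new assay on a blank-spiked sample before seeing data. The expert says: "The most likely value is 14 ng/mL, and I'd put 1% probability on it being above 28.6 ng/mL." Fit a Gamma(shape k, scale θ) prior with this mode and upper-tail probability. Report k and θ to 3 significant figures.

Gamma(k,θ) with k>1 has mode (k−1)θ, so θ = 14/(k−1).
Need P(X < 28.6) = 0.99 with θ tied to k this way. Start at k = 2, θ = 14: P(X<28.6) ≈ 0.605.
Too low — raise k to concentrate. Iterating converges to k ≈ 10.6.
Then θ = 14/(10.6−1) ≈ 1.46.

k ≈ 10.6, θ ≈ 1.46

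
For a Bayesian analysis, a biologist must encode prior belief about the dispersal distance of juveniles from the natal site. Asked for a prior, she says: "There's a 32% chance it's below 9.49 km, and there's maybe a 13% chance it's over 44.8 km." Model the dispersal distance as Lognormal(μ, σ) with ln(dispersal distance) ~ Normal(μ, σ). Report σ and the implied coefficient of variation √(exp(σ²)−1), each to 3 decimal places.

If T ~ Lognormal(μ,σ) then ln T ~ Normal(μ,σ), so the p-quantile of ln T is μ + z_p·σ.
ln(9.49) = 2.25 and ln(44.8) = 3.802; z_{0.32} = -0.4677, z_{0.87} = 1.126.
σ = (3.802 − 2.25)/(1.126 − (-0.4677)) = 0.974.
μ = 2.25 − (-0.4677)·0.974 = 2.706.
CV = √(exp(σ²)−1) = √(exp(0.9479)−1) = 1.257.

σ ≈ 0.974, CV ≈ 1.257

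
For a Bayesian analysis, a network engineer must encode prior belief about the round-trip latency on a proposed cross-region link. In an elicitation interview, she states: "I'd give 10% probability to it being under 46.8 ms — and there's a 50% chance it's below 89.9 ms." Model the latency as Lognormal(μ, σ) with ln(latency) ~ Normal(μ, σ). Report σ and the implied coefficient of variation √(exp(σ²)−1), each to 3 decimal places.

σ ≈ 0.509, CV ≈ 0.544

If T ~ Lognormal(μ,σ) then ln T ~ Normal(μ,σ), so the p-quantile of ln T is μ + z_p·σ.
ln(46.8) = 3.846 and ln(89.9) = 4.499; z_{0.1} = -1.282, z_{0.5} = 0.
σ = (4.499 − 3.846)/(0 − (-1.282)) = 0.509.
μ = 3.846 − (-1.282)·0.509 = 4.499.
CV = √(exp(σ²)−1) = √(exp(0.2595)−1) = 0.544.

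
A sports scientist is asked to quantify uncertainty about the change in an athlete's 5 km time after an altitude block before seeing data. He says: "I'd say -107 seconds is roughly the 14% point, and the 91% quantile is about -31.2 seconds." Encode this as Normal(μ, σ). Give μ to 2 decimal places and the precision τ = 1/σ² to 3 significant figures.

For Normal(μ,σ), the p-quantile is μ + z_p·σ. Here z_{0.14} = -1.08, z_{0.91} = 1.341.
So -107 = μ − 1.08σ and -31.2 = μ + 1.341σ.
Subtracting: σ = (-31.2 − -107)/(1.341 − (-1.08)) = 31.31.
Then μ = -107 − (-1.08)·31.31 = -73.18.
Precision τ = 1/σ² = 1/31.31² = 0.00102.

μ = -73.18, τ = 0.00102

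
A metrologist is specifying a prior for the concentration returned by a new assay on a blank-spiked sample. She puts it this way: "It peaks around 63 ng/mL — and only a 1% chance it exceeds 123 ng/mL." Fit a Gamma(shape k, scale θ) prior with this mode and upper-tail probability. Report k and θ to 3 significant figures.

Gamma(k,θ) with k>1 has mode (k−1)θ, so θ = 63/(k−1).
Need P(X < 123) = 0.99 with θ tied to k this way. Start at k = 2, θ = 63: P(X<123) ≈ 0.581.
Too low — raise k to concentrate. Iterating converges to k ≈ 12.
Then θ = 63/(12−1) ≈ 5.72.

k ≈ 12, θ ≈ 5.72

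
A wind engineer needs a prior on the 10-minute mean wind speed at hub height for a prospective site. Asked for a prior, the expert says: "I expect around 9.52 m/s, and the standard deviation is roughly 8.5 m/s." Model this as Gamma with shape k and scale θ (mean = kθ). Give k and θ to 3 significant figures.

For Gamma(k, scale θ): mean = kθ, variance = kθ², so CV = 1/√k.
CV = SD/mean = 8.5/9.52 = 0.8929, hence k = 1/CV² = 1.25.
Then θ = mean/k = 9.52/1.25 = 7.59.

k ≈ 1.25, θ ≈ 7.59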